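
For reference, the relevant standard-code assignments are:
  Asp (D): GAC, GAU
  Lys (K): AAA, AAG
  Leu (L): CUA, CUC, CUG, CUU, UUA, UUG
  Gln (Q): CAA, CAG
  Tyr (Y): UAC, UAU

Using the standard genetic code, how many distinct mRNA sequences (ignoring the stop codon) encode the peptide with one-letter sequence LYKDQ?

Leu: 6 codons.
Tyr: 2 codons.
Lys: 2 codons.
Asp: 2 codons.
Gln: 2 codons.
6 × 2 × 2 × 2 × 2 = 96.

96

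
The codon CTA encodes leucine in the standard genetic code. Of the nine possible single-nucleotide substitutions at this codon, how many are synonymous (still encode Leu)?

4

Position 1: TTA → 1 synonymous.
Position 2: none → 0 synonymous.
Position 3: CTT, CTC, CTG → 3 synonymous.
Total: 1 + 0 + 3 = 4.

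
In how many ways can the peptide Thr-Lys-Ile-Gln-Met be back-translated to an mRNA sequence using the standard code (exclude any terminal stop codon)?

Thr: 4 codons.
Lys: 2 codons.
Ile: 3 codons.
Gln: 2 codons.
Met: 1 codon.
4 × 2 × 3 × 2 × 1 = 48.

48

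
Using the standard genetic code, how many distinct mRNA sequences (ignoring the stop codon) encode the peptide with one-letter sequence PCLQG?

384

Pro: 4 codons.
Cys: 2 codons.
Leu: 6 codons.
Gln: 2 codons.
Gly: 4 codons.
4 × 2 × 6 × 2 × 4 = 384.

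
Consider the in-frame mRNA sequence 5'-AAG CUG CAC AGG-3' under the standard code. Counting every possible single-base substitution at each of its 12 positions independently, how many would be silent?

8

Codon 1 (AAG, Lys): 1 synonymous substitution.
Codon 2 (CUG, Leu): 4 synonymous substitutions.
Codon 3 (CAC, His): 1 synonymous substitution.
Codon 4 (AGG, Arg): 2 synonymous substitutions.
Total: 1 + 4 + 1 + 2 = 8.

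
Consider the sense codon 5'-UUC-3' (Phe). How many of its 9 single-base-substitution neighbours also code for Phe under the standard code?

Position 1: none → 0 synonymous.
Position 2: none → 0 synonymous.
Position 3: UUU → 1 synonymous.
Total: 0 + 0 + 1 = 1.

1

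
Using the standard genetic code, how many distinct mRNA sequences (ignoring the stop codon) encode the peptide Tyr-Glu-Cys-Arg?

Tyr: 2 codons.
Glu: 2 codons.
Cys: 2 codons.
Arg: 6 codons.
2 × 2 × 2 × 6 = 48.

48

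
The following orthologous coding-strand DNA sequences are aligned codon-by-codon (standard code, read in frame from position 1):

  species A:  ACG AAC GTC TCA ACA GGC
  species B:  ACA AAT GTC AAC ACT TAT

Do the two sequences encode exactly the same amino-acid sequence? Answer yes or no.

Codon 1: ACG Thr / ACA Thr — synonymous.
Codon 2: AAC Asn / AAT Asn — synonymous.
Codon 3: GTC Val / GTC Val — identical.
Codon 4: TCA Ser / AAC Asn — nonsynonymous.
Codon 5: ACA Thr / ACT Thr — synonymous.
Codon 6: GGC Gly / TAT Tyr — nonsynonymous.
Nonsynonymous differences: 2 → different protein.

no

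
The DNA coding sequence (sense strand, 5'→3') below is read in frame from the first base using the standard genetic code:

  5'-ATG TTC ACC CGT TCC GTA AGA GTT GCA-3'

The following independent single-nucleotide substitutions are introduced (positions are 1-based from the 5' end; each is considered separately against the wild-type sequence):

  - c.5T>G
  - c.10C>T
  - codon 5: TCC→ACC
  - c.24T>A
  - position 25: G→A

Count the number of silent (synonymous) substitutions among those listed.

1

Codon 2: TTC (Phe) → TGC (Cys) — missense.
Codon 4: CGT (Arg) → TGT (Cys) — missense.
Codon 5: TCC (Ser) → ACC (Thr) — missense.
Codon 8: GTT (Val) → GTA (Val) — synonymous.
Codon 9: GCA (Ala) → ACA (Thr) — missense.
Synonymous: 1 of 5.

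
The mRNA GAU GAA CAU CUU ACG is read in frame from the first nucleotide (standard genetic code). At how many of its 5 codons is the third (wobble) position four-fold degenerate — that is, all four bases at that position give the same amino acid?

Codon 1 GAU (Asp): third position 2-fold.
Codon 2 GAA (Glu): third position 2-fold.
Codon 3 CAU (His): third position 2-fold.
Codon 4 CUU (Leu): third position 4-fold.
Codon 5 ACG (Thr): third position 4-fold.
Four-fold degenerate third positions: 2.

2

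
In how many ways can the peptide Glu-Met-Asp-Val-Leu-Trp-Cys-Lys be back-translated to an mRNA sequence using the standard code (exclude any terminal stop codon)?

Glu: 2 codons.
Met: 1 codon.
Asp: 2 codons.
Val: 4 codons.
Leu: 6 codons.
Trp: 1 codon.
Cys: 2 codons.
Lys: 2 codons.
2 × 1 × 2 × 4 × 6 × 1 × 2 × 2 = 384.

384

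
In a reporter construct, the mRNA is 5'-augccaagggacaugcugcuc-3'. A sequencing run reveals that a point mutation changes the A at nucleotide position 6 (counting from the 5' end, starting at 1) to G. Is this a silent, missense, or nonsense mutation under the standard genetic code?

silent

Position 6 falls in codon 2: CCA → Pro.
After the substitution the codon is CCG → Pro.
Both encode Pro, so the change is synonymous.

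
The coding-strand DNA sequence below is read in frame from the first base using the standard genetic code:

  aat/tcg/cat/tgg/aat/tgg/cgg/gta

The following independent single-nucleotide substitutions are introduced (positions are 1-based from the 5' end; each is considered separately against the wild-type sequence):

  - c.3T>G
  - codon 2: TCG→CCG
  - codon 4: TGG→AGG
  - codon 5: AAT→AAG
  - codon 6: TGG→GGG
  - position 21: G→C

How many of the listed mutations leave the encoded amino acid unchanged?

1

Codon 1: AAT (Asn) → AAG (Lys) — missense.
Codon 2: TCG (Ser) → CCG (Pro) — missense.
Codon 4: TGG (Trp) → AGG (Arg) — missense.
Codon 5: AAT (Asn) → AAG (Lys) — missense.
Codon 6: TGG (Trp) → GGG (Gly) — missense.
Codon 7: CGG (Arg) → CGC (Arg) — synonymous.
Synonymous: 1 of 6.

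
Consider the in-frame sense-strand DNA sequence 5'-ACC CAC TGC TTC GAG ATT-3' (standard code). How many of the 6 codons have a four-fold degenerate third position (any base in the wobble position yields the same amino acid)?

1

Codon 1 ACC (Thr): third position 4-fold.
Codon 2 CAC (His): third position 2-fold.
Codon 3 TGC (Cys): third position 2-fold.
Codon 4 TTC (Phe): third position 2-fold.
Codon 5 GAG (Glu): third position 2-fold.
Codon 6 ATT (Ile): third position 3-fold.
Four-fold degenerate third positions: 1.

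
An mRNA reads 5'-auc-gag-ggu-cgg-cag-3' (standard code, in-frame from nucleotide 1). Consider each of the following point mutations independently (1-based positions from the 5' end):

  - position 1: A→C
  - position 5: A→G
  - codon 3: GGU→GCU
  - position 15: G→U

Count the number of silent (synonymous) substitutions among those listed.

0

Codon 1: AUC (Ile) → CUC (Leu) — missense.
Codon 2: GAG (Glu) → GGG (Gly) — missense.
Codon 3: GGU (Gly) → GCU (Ala) — missense.
Codon 5: CAG (Gln) → CAU (His) — missense.
Synonymous: 0 of 4.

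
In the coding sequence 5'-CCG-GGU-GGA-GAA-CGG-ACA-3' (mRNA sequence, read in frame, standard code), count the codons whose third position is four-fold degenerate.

Codon 1 CCG (Pro): third position 4-fold.
Codon 2 GGU (Gly): third position 4-fold.
Codon 3 GGA (Gly): third position 4-fold.
Codon 4 GAA (Glu): third position 2-fold.
Codon 5 CGG (Arg): third position 4-fold.
Codon 6 ACA (Thr): third position 4-fold.
Four-fold degenerate third positions: 5.

5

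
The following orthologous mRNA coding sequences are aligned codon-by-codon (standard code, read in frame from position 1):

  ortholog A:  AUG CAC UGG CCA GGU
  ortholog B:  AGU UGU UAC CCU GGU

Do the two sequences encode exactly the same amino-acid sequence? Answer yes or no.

Codon 1: AUG Met / AGU Ser — nonsynonymous.
Codon 2: CAC His / UGU Cys — nonsynonymous.
Codon 3: UGG Trp / UAC Tyr — nonsynonymous.
Codon 4: CCA Pro / CCU Pro — synonymous.
Codon 5: GGU Gly / GGU Gly — identical.
Nonsynonymous differences: 3 → different protein.

no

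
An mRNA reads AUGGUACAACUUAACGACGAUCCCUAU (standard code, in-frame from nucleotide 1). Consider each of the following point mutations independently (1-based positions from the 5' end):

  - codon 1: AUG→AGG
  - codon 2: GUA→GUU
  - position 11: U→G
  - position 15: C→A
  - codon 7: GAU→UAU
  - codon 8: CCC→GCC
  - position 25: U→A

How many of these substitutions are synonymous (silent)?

Codon 1: AUG (Met) → AGG (Arg) — missense.
Codon 2: GUA (Val) → GUU (Val) — synonymous.
Codon 4: CUU (Leu) → CGU (Arg) — missense.
Codon 5: AAC (Asn) → AAA (Lys) — missense.
Codon 7: GAU (Asp) → UAU (Tyr) — missense.
Codon 8: CCC (Pro) → GCC (Ala) — missense.
Codon 9: UAU (Tyr) → AAU (Asn) — missense.
Synonymous: 1 of 7.

1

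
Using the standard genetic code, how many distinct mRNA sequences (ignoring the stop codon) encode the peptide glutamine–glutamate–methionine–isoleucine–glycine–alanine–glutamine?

384

Gln: 2 codons.
Glu: 2 codons.
Met: 1 codon.
Ile: 3 codons.
Gly: 4 codons.
Ala: 4 codons.
Gln: 2 codons.
2 × 2 × 1 × 3 × 4 × 4 × 2 = 384.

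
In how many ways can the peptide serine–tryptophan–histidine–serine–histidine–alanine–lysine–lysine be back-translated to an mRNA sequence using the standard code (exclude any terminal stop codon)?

2304

Ser: 6 codons.
Trp: 1 codon.
His: 2 codons.
Ser: 6 codons.
His: 2 codons.
Ala: 4 codons.
Lys: 2 codons.
Lys: 2 codons.
6 × 1 × 2 × 6 × 2 × 4 × 2 × 2 = 2304.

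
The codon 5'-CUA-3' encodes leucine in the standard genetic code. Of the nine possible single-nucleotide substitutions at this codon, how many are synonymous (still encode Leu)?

Position 1: UUA → 1 synonymous.
Position 2: none → 0 synonymous.
Position 3: CUU, CUC, CUG → 3 synonymous.
Total: 1 + 0 + 3 = 4.

4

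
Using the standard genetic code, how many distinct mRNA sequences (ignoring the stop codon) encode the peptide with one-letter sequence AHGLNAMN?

3072

Ala: 4 codons.
His: 2 codons.
Gly: 4 codons.
Leu: 6 codons.
Asn: 2 codons.
Ala: 4 codons.
Met: 1 codon.
Asn: 2 codons.
4 × 2 × 4 × 6 × 2 × 4 × 1 × 2 = 3072.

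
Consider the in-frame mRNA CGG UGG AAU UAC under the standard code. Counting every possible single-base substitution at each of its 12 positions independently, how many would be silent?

6

Codon 1 (CGG, Arg): 4 synonymous substitutions.
Codon 2 (UGG, Trp): 0 synonymous substitutions.
Codon 3 (AAU, Asn): 1 synonymous substitution.
Codon 4 (UAC, Tyr): 1 synonymous substitution.
Total: 4 + 0 + 1 + 1 = 6.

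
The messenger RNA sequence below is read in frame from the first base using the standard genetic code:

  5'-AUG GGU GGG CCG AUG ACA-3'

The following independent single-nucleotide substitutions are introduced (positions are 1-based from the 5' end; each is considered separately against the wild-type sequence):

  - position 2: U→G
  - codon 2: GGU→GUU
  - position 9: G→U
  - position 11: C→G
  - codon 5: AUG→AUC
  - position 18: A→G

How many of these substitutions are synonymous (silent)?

2

Codon 1: AUG (Met) → AGG (Arg) — missense.
Codon 2: GGU (Gly) → GUU (Val) — missense.
Codon 3: GGG (Gly) → GGU (Gly) — synonymous.
Codon 4: CCG (Pro) → CGG (Arg) — missense.
Codon 5: AUG (Met) → AUC (Ile) — missense.
Codon 6: ACA (Thr) → ACG (Thr) — synonymous.
Synonymous: 2 of 6.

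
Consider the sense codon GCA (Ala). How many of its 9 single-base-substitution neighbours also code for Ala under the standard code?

Position 1: none → 0 synonymous.
Position 2: none → 0 synonymous.
Position 3: GCU, GCC, GCG → 3 synonymous.
Total: 0 + 0 + 3 = 3.

3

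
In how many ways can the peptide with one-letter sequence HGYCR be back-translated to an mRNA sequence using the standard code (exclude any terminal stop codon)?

His: 2 codons.
Gly: 4 codons.
Tyr: 2 codons.
Cys: 2 codons.
Arg: 6 codons.
2 × 4 × 2 × 2 × 6 = 192.

192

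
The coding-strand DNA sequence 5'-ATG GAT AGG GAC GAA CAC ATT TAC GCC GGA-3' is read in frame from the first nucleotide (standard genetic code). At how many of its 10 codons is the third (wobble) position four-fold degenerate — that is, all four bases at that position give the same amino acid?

2

Codon 1 ATG (Met): third position 1-fold.
Codon 2 GAT (Asp): third position 2-fold.
Codon 3 AGG (Arg): third position 2-fold.
Codon 4 GAC (Asp): third position 2-fold.
Codon 5 GAA (Glu): third position 2-fold.
Codon 6 CAC (His): third position 2-fold.
Codon 7 ATT (Ile): third position 3-fold.
Codon 8 TAC (Tyr): third position 2-fold.
Codon 9 GCC (Ala): third position 4-fold.
Codon 10 GGA (Gly): third position 4-fold.
Four-fold degenerate third positions: 2.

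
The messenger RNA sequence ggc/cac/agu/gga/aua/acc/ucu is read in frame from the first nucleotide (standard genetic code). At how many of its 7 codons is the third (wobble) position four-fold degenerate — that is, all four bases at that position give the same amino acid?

Codon 1 GGC (Gly): third position 4-fold.
Codon 2 CAC (His): third position 2-fold.
Codon 3 AGU (Ser): third position 2-fold.
Codon 4 GGA (Gly): third position 4-fold.
Codon 5 AUA (Ile): third position 3-fold.
Codon 6 ACC (Thr): third position 4-fold.
Codon 7 UCU (Ser): third position 4-fold.
Four-fold degenerate third positions: 4.

4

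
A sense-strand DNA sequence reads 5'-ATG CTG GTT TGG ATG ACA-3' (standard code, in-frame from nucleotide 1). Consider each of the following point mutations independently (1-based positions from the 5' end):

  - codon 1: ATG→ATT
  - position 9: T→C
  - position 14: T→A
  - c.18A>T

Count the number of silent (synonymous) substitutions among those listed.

Codon 1: ATG (Met) → ATT (Ile) — missense.
Codon 3: GTT (Val) → GTC (Val) — synonymous.
Codon 5: ATG (Met) → AAG (Lys) — missense.
Codon 6: ACA (Thr) → ACT (Thr) — synonymous.
Synonymous: 2 of 4.

2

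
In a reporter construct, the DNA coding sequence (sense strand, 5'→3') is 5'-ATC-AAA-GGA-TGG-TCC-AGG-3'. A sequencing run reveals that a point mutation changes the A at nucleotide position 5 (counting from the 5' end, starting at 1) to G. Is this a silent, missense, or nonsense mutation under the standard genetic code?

missense

Position 5 falls in codon 2: AAA → Lys.
After the substitution the codon is AGA → Arg.
Lys ≠ Arg, so this is a missense mutation.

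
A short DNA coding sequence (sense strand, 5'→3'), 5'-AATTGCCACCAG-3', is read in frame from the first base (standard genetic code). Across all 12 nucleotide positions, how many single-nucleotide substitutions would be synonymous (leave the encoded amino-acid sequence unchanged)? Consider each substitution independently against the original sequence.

Codon 1 (AAT, Asn): 1 synonymous substitution.
Codon 2 (TGC, Cys): 1 synonymous substitution.
Codon 3 (CAC, His): 1 synonymous substitution.
Codon 4 (CAG, Gln): 1 synonymous substitution.
Total: 1 + 1 + 1 + 1 = 4.

4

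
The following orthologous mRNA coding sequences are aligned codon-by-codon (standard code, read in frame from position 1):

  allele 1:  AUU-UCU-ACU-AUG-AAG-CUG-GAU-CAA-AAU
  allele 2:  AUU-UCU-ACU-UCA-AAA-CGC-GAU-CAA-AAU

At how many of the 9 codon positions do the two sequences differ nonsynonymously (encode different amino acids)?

Codon 1: AUU Ile / AUU Ile — identical.
Codon 2: UCU Ser / UCU Ser — identical.
Codon 3: ACU Thr / ACU Thr — identical.
Codon 4: AUG Met / UCA Ser — nonsynonymous.
Codon 5: AAG Lys / AAA Lys — synonymous.
Codon 6: CUG Leu / CGC Arg — nonsynonymous.
Codon 7: GAU Asp / GAU Asp — identical.
Codon 8: CAA Gln / CAA Gln — identical.
Codon 9: AAU Asn / AAU Asn — identical.
Nonsynonymous differences: 2.

2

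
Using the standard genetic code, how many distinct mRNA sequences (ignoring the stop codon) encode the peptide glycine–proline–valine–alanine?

Gly: 4 codons.
Pro: 4 codons.
Val: 4 codons.
Ala: 4 codons.
4 × 4 × 4 × 4 = 256.

256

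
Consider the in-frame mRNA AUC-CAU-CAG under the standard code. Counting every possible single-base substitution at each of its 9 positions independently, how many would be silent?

Codon 1 (AUC, Ile): 2 synonymous substitutions.
Codon 2 (CAU, His): 1 synonymous substitution.
Codon 3 (CAG, Gln): 1 synonymous substitution.
Total: 2 + 1 + 1 = 4.

4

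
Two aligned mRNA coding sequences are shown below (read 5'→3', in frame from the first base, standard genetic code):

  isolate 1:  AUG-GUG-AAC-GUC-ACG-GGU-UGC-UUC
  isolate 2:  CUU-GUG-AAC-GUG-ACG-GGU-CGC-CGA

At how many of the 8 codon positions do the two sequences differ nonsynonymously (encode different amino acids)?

Codon 1: AUG Met / CUU Leu — nonsynonymous.
Codon 2: GUG Val / GUG Val — identical.
Codon 3: AAC Asn / AAC Asn — identical.
Codon 4: GUC Val / GUG Val — synonymous.
Codon 5: ACG Thr / ACG Thr — identical.
Codon 6: GGU Gly / GGU Gly — identical.
Codon 7: UGC Cys / CGC Arg — nonsynonymous.
Codon 8: UUC Phe / CGA Arg — nonsynonymous.
Nonsynonymous differences: 3.

3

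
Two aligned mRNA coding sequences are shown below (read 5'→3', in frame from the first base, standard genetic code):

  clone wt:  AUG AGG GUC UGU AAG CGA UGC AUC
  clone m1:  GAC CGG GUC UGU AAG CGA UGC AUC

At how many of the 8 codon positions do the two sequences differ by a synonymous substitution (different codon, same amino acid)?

Codon 1: AUG Met / GAC Asp — nonsynonymous.
Codon 2: AGG Arg / CGG Arg — synonymous.
Codon 3: GUC Val / GUC Val — identical.
Codon 4: UGU Cys / UGU Cys — identical.
Codon 5: AAG Lys / AAG Lys — identical.
Codon 6: CGA Arg / CGA Arg — identical.
Codon 7: UGC Cys / UGC Cys — identical.
Codon 8: AUC Ile / AUC Ile — identical.
Synonymous differences: 1.

1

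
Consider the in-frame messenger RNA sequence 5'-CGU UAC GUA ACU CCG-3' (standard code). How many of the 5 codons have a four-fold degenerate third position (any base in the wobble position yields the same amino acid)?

4

Codon 1 CGU (Arg): third position 4-fold.
Codon 2 UAC (Tyr): third position 2-fold.
Codon 3 GUA (Val): third position 4-fold.
Codon 4 ACU (Thr): third position 4-fold.
Codon 5 CCG (Pro): third position 4-fold.
Four-fold degenerate third positions: 4.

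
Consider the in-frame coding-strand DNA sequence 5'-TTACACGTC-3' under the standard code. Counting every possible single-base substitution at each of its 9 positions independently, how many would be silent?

Codon 1 (TTA, Leu): 2 synonymous substitutions.
Codon 2 (CAC, His): 1 synonymous substitution.
Codon 3 (GTC, Val): 3 synonymous substitutions.
Total: 2 + 1 + 3 = 6.

6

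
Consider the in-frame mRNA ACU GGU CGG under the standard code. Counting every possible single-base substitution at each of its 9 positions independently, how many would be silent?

10

Codon 1 (ACU, Thr): 3 synonymous substitutions.
Codon 2 (GGU, Gly): 3 synonymous substitutions.
Codon 3 (CGG, Arg): 4 synonymous substitutions.
Total: 3 + 3 + 4 = 10.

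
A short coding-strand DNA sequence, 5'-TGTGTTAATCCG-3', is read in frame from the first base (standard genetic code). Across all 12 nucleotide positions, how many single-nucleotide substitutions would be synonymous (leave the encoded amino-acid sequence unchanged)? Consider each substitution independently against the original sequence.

Codon 1 (TGT, Cys): 1 synonymous substitution.
Codon 2 (GTT, Val): 3 synonymous substitutions.
Codon 3 (AAT, Asn): 1 synonymous substitution.
Codon 4 (CCG, Pro): 3 synonymous substitutions.
Total: 1 + 3 + 1 + 3 = 8.

8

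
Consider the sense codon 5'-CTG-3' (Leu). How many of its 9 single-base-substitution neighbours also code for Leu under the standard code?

Position 1: TTG → 1 synonymous.
Position 2: none → 0 synonymous.
Position 3: CTT, CTC, CTA → 3 synonymous.
Total: 1 + 0 + 3 = 4.

4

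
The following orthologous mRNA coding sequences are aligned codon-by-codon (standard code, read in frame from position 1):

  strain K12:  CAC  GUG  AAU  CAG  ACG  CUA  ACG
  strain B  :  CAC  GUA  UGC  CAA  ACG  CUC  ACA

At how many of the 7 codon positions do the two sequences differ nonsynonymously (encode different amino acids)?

1

Codon 1: CAC His / CAC His — identical.
Codon 2: GUG Val / GUA Val — synonymous.
Codon 3: AAU Asn / UGC Cys — nonsynonymous.
Codon 4: CAG Gln / CAA Gln — synonymous.
Codon 5: ACG Thr / ACG Thr — identical.
Codon 6: CUA Leu / CUC Leu — synonymous.
Codon 7: ACG Thr / ACA Thr — synonymous.
Nonsynonymous differences: 1.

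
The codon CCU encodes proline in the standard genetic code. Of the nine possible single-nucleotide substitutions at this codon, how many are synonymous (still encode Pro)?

Position 1: none → 0 synonymous.
Position 2: none → 0 synonymous.
Position 3: CCC, CCA, CCG → 3 synonymous.
Total: 0 + 0 + 3 = 3.

3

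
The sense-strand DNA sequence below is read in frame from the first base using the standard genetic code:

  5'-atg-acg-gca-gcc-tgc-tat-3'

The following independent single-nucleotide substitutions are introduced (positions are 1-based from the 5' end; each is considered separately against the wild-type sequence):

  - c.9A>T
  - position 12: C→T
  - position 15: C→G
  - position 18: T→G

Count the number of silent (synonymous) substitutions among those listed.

Codon 3: GCA (Ala) → GCT (Ala) — synonymous.
Codon 4: GCC (Ala) → GCT (Ala) — synonymous.
Codon 5: TGC (Cys) → TGG (Trp) — missense.
Codon 6: TAT (Tyr) → TAG (Stop) — nonsense.
Synonymous: 2 of 4.

2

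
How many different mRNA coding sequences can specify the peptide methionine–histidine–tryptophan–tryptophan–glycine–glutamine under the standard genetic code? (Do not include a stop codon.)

16

Met: 1 codon.
His: 2 codons.
Trp: 1 codon.
Trp: 1 codon.
Gly: 4 codons.
Gln: 2 codons.
1 × 2 × 1 × 1 × 4 × 2 = 16.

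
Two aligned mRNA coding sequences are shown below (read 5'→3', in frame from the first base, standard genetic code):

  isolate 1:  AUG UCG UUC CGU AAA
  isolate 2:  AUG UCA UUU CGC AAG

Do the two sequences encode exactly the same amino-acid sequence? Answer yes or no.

yes

Codon 1: AUG Met / AUG Met — identical.
Codon 2: UCG Ser / UCA Ser — synonymous.
Codon 3: UUC Phe / UUU Phe — synonymous.
Codon 4: CGU Arg / CGC Arg — synonymous.
Codon 5: AAA Lys / AAG Lys — synonymous.
Nonsynonymous differences: 0 → same protein.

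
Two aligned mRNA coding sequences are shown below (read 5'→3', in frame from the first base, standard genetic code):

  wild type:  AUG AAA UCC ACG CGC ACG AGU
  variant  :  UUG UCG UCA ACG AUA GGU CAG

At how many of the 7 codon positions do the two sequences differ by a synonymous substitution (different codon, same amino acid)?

1

Codon 1: AUG Met / UUG Leu — nonsynonymous.
Codon 2: AAA Lys / UCG Ser — nonsynonymous.
Codon 3: UCC Ser / UCA Ser — synonymous.
Codon 4: ACG Thr / ACG Thr — identical.
Codon 5: CGC Arg / AUA Ile — nonsynonymous.
Codon 6: ACG Thr / GGU Gly — nonsynonymous.
Codon 7: AGU Ser / CAG Gln — nonsynonymous.
Synonymous differences: 1.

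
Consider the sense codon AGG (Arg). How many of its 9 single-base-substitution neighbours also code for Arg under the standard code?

2

Position 1: CGG → 1 synonymous.
Position 2: none → 0 synonymous.
Position 3: AGA → 1 synonymous.
Total: 1 + 0 + 1 = 2.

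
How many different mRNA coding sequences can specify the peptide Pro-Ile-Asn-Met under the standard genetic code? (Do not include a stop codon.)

Pro: 4 codons.
Ile: 3 codons.
Asn: 2 codons.
Met: 1 codon.
4 × 3 × 2 × 1 = 24.

24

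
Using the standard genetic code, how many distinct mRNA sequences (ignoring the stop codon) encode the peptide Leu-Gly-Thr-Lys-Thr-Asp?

1536

Leu: 6 codons.
Gly: 4 codons.
Thr: 4 codons.
Lys: 2 codons.
Thr: 4 codons.
Asp: 2 codons.
6 × 4 × 4 × 2 × 4 × 2 = 1536.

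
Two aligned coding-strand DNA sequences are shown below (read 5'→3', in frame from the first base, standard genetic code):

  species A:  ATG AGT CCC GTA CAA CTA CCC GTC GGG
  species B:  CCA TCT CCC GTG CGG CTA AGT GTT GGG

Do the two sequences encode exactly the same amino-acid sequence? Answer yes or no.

no

Codon 1: ATG Met / CCA Pro — nonsynonymous.
Codon 2: AGT Ser / TCT Ser — synonymous.
Codon 3: CCC Pro / CCC Pro — identical.
Codon 4: GTA Val / GTG Val — synonymous.
Codon 5: CAA Gln / CGG Arg — nonsynonymous.
Codon 6: CTA Leu / CTA Leu — identical.
Codon 7: CCC Pro / AGT Ser — nonsynonymous.
Codon 8: GTC Val / GTT Val — synonymous.
Codon 9: GGG Gly / GGG Gly — identical.
Nonsynonymous differences: 3 → different protein.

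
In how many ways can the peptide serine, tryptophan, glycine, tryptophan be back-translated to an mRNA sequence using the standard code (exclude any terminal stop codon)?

24

Ser: 6 codons.
Trp: 1 codon.
Gly: 4 codons.
Trp: 1 codon.
6 × 1 × 4 × 1 = 24.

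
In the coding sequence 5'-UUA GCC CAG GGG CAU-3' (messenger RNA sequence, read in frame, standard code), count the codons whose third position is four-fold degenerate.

Codon 1 UUA (Leu): third position 2-fold.
Codon 2 GCC (Ala): third position 4-fold.
Codon 3 CAG (Gln): third position 2-fold.
Codon 4 GGG (Gly): third position 4-fold.
Codon 5 CAU (His): third position 2-fold.
Four-fold degenerate third positions: 2.

2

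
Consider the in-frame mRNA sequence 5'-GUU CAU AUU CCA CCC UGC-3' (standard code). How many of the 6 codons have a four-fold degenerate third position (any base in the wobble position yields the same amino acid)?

Codon 1 GUU (Val): third position 4-fold.
Codon 2 CAU (His): third position 2-fold.
Codon 3 AUU (Ile): third position 3-fold.
Codon 4 CCA (Pro): third position 4-fold.
Codon 5 CCC (Pro): third position 4-fold.
Codon 6 UGC (Cys): third position 2-fold.
Four-fold degenerate third positions: 3.

3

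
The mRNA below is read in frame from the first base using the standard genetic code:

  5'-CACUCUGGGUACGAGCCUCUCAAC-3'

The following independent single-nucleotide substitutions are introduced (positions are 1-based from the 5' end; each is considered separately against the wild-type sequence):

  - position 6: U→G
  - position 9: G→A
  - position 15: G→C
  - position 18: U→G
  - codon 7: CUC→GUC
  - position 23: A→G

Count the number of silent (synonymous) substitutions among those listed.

3

Codon 2: UCU (Ser) → UCG (Ser) — synonymous.
Codon 3: GGG (Gly) → GGA (Gly) — synonymous.
Codon 5: GAG (Glu) → GAC (Asp) — missense.
Codon 6: CCU (Pro) → CCG (Pro) — synonymous.
Codon 7: CUC (Leu) → GUC (Val) — missense.
Codon 8: AAC (Asn) → AGC (Ser) — missense.
Synonymous: 3 of 6.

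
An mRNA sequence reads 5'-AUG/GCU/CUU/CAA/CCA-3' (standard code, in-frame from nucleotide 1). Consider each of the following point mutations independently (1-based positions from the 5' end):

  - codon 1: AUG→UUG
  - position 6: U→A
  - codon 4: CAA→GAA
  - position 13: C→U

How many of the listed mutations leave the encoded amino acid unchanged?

1

Codon 1: AUG (Met) → UUG (Leu) — missense.
Codon 2: GCU (Ala) → GCA (Ala) — synonymous.
Codon 4: CAA (Gln) → GAA (Glu) — missense.
Codon 5: CCA (Pro) → UCA (Ser) — missense.
Synonymous: 1 of 4.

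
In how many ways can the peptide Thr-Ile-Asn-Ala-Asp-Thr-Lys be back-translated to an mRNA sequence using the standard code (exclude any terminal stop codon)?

1536

Thr: 4 codons.
Ile: 3 codons.
Asn: 2 codons.
Ala: 4 codons.
Asp: 2 codons.
Thr: 4 codons.
Lys: 2 codons.
4 × 3 × 2 × 4 × 2 × 4 × 2 = 1536.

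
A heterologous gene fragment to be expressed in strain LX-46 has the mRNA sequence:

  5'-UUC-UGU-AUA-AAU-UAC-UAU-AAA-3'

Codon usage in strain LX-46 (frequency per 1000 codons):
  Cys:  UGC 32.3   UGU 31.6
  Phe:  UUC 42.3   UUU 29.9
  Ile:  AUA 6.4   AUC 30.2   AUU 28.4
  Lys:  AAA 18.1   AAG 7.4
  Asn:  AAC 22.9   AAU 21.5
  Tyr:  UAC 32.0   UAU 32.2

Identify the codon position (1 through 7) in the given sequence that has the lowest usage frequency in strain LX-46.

Codon 1 UUC (Phe): 42.3 per 1000.
Codon 2 UGU (Cys): 31.6 per 1000.
Codon 3 AUA (Ile): 6.4 per 1000.
Codon 4 AAU (Asn): 21.5 per 1000.
Codon 5 UAC (Tyr): 32.0 per 1000.
Codon 6 UAU (Tyr): 32.2 per 1000.
Codon 7 AAA (Lys): 18.1 per 1000.
Lowest frequency is 6.4 at codon 3.

3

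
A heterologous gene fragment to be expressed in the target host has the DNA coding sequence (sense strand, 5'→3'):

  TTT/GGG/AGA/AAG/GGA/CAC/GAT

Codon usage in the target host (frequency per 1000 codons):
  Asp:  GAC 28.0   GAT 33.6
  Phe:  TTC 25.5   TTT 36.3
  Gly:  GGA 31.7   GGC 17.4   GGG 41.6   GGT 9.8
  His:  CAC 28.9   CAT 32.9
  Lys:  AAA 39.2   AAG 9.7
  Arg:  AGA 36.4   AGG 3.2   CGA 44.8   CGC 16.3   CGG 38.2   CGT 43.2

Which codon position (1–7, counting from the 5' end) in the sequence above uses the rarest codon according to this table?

Codon 1 TTT (Phe): 36.3 per 1000.
Codon 2 GGG (Gly): 41.6 per 1000.
Codon 3 AGA (Arg): 36.4 per 1000.
Codon 4 AAG (Lys): 9.7 per 1000.
Codon 5 GGA (Gly): 31.7 per 1000.
Codon 6 CAC (His): 28.9 per 1000.
Codon 7 GAT (Asp): 33.6 per 1000.
Lowest frequency is 9.7 at codon 4.

4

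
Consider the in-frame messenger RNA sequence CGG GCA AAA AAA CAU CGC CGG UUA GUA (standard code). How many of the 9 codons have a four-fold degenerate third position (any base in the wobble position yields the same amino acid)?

5

Codon 1 CGG (Arg): third position 4-fold.
Codon 2 GCA (Ala): third position 4-fold.
Codon 3 AAA (Lys): third position 2-fold.
Codon 4 AAA (Lys): third position 2-fold.
Codon 5 CAU (His): third position 2-fold.
Codon 6 CGC (Arg): third position 4-fold.
Codon 7 CGG (Arg): third position 4-fold.
Codon 8 UUA (Leu): third position 2-fold.
Codon 9 GUA (Val): third position 4-fold.
Four-fold degenerate third positions: 5.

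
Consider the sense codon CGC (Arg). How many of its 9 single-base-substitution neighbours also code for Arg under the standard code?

Position 1: none → 0 synonymous.
Position 2: none → 0 synonymous.
Position 3: CGT, CGA, CGG → 3 synonymous.
Total: 0 + 0 + 3 = 3.

3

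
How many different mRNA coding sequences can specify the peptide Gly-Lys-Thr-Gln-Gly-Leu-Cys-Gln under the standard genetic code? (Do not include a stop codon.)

Gly: 4 codons.
Lys: 2 codons.
Thr: 4 codons.
Gln: 2 codons.
Gly: 4 codons.
Leu: 6 codons.
Cys: 2 codons.
Gln: 2 codons.
4 × 2 × 4 × 2 × 4 × 6 × 2 × 2 = 6144.

6144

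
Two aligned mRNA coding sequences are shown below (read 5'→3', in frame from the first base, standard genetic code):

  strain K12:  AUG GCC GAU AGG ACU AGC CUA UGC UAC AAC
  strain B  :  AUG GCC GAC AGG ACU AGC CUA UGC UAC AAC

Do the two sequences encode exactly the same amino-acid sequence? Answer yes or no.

yes

Codon 1: AUG Met / AUG Met — identical.
Codon 2: GCC Ala / GCC Ala — identical.
Codon 3: GAU Asp / GAC Asp — synonymous.
Codon 4: AGG Arg / AGG Arg — identical.
Codon 5: ACU Thr / ACU Thr — identical.
Codon 6: AGC Ser / AGC Ser — identical.
Codon 7: CUA Leu / CUA Leu — identical.
Codon 8: UGC Cys / UGC Cys — identical.
Codon 9: UAC Tyr / UAC Tyr — identical.
Codon 10: AAC Asn / AAC Asn — identical.
Nonsynonymous differences: 0 → same protein.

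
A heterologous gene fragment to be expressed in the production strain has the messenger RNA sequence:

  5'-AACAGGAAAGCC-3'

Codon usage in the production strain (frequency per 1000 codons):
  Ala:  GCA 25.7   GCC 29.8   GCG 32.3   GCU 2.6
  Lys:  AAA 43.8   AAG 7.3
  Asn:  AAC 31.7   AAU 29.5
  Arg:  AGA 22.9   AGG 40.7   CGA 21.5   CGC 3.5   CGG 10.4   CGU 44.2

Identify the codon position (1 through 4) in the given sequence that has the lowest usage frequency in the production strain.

4

Codon 1 AAC (Asn): 31.7 per 1000.
Codon 2 AGG (Arg): 40.7 per 1000.
Codon 3 AAA (Lys): 43.8 per 1000.
Codon 4 GCC (Ala): 29.8 per 1000.
Lowest frequency is 29.8 at codon 4.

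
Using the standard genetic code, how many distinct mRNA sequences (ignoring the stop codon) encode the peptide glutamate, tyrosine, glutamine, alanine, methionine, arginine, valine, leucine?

Glu: 2 codons.
Tyr: 2 codons.
Gln: 2 codons.
Ala: 4 codons.
Met: 1 codon.
Arg: 6 codons.
Val: 4 codons.
Leu: 6 codons.
2 × 2 × 2 × 4 × 1 × 6 × 4 × 6 = 4608.

4608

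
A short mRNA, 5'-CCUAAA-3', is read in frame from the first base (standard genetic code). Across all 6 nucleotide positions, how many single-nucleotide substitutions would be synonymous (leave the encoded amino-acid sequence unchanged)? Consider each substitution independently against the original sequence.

4

Codon 1 (CCU, Pro): 3 synonymous substitutions.
Codon 2 (AAA, Lys): 1 synonymous substitution.
Total: 3 + 1 = 4.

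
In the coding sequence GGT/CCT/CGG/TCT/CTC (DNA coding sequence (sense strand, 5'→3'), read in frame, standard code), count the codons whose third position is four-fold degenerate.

Codon 1 GGT (Gly): third position 4-fold.
Codon 2 CCT (Pro): third position 4-fold.
Codon 3 CGG (Arg): third position 4-fold.
Codon 4 TCT (Ser): third position 4-fold.
Codon 5 CTC (Leu): third position 4-fold.
Four-fold degenerate third positions: 5.

5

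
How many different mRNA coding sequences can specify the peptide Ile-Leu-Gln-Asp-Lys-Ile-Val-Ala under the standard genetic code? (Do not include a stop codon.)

Ile: 3 codons.
Leu: 6 codons.
Gln: 2 codons.
Asp: 2 codons.
Lys: 2 codons.
Ile: 3 codons.
Val: 4 codons.
Ala: 4 codons.
3 × 6 × 2 × 2 × 2 × 3 × 4 × 4 = 6912.

6912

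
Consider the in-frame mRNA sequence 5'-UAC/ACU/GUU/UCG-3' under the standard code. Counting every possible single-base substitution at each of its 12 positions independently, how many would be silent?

Codon 1 (UAC, Tyr): 1 synonymous substitution.
Codon 2 (ACU, Thr): 3 synonymous substitutions.
Codon 3 (GUU, Val): 3 synonymous substitutions.
Codon 4 (UCG, Ser): 3 synonymous substitutions.
Total: 1 + 3 + 3 + 3 = 10.

10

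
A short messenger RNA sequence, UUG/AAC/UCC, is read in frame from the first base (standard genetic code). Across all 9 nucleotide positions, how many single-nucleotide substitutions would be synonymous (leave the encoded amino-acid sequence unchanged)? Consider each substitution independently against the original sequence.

Codon 1 (UUG, Leu): 2 synonymous substitutions.
Codon 2 (AAC, Asn): 1 synonymous substitution.
Codon 3 (UCC, Ser): 3 synonymous substitutions.
Total: 2 + 1 + 3 = 6.

6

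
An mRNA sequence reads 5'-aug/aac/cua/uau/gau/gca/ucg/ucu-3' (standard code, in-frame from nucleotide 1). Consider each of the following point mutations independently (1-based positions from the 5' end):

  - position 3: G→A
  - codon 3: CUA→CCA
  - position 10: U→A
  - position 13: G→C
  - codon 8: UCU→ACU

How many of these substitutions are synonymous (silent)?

0

Codon 1: AUG (Met) → AUA (Ile) — missense.
Codon 3: CUA (Leu) → CCA (Pro) — missense.
Codon 4: UAU (Tyr) → AAU (Asn) — missense.
Codon 5: GAU (Asp) → CAU (His) — missense.
Codon 8: UCU (Ser) → ACU (Thr) — missense.
Synonymous: 0 of 5.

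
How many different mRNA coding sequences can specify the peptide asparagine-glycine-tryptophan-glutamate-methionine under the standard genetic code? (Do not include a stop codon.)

Asn: 2 codons.
Gly: 4 codons.
Trp: 1 codon.
Glu: 2 codons.
Met: 1 codon.
2 × 4 × 1 × 2 × 1 = 16.

16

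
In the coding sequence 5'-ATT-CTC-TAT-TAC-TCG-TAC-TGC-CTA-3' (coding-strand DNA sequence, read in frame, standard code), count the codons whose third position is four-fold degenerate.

3

Codon 1 ATT (Ile): third position 3-fold.
Codon 2 CTC (Leu): third position 4-fold.
Codon 3 TAT (Tyr): third position 2-fold.
Codon 4 TAC (Tyr): third position 2-fold.
Codon 5 TCG (Ser): third position 4-fold.
Codon 6 TAC (Tyr): third position 2-fold.
Codon 7 TGC (Cys): third position 2-fold.
Codon 8 CTA (Leu): third position 4-fold.
Four-fold degenerate third positions: 3.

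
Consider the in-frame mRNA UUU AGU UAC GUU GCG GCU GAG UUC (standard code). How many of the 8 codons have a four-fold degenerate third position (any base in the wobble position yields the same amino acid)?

Codon 1 UUU (Phe): third position 2-fold.
Codon 2 AGU (Ser): third position 2-fold.
Codon 3 UAC (Tyr): third position 2-fold.
Codon 4 GUU (Val): third position 4-fold.
Codon 5 GCG (Ala): third position 4-fold.
Codon 6 GCU (Ala): third position 4-fold.
Codon 7 GAG (Glu): third position 2-fold.
Codon 8 UUC (Phe): third position 2-fold.
Four-fold degenerate third positions: 3.

3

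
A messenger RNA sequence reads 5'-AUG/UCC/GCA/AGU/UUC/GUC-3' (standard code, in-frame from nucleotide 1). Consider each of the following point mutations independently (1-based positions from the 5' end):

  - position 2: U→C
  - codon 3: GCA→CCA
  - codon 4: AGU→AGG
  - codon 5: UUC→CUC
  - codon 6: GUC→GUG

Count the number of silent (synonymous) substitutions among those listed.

1

Codon 1: AUG (Met) → ACG (Thr) — missense.
Codon 3: GCA (Ala) → CCA (Pro) — missense.
Codon 4: AGU (Ser) → AGG (Arg) — missense.
Codon 5: UUC (Phe) → CUC (Leu) — missense.
Codon 6: GUC (Val) → GUG (Val) — synonymous.
Synonymous: 1 of 5.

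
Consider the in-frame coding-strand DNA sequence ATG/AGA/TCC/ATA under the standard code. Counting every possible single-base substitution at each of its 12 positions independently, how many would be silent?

7

Codon 1 (ATG, Met): 0 synonymous substitutions.
Codon 2 (AGA, Arg): 2 synonymous substitutions.
Codon 3 (TCC, Ser): 3 synonymous substitutions.
Codon 4 (ATA, Ile): 2 synonymous substitutions.
Total: 0 + 2 + 3 + 2 = 7.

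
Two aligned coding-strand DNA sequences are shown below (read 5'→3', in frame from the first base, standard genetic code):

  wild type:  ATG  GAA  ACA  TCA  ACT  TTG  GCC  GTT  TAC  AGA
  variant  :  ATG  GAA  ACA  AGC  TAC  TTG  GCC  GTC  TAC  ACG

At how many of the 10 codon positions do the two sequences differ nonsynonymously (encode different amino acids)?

Codon 1: ATG Met / ATG Met — identical.
Codon 2: GAA Glu / GAA Glu — identical.
Codon 3: ACA Thr / ACA Thr — identical.
Codon 4: TCA Ser / AGC Ser — synonymous.
Codon 5: ACT Thr / TAC Tyr — nonsynonymous.
Codon 6: TTG Leu / TTG Leu — identical.
Codon 7: GCC Ala / GCC Ala — identical.
Codon 8: GTT Val / GTC Val — synonymous.
Codon 9: TAC Tyr / TAC Tyr — identical.
Codon 10: AGA Arg / ACG Thr — nonsynonymous.
Nonsynonymous differences: 2.

2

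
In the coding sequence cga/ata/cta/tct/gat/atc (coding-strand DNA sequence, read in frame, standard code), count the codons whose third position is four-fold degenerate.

Codon 1 CGA (Arg): third position 4-fold.
Codon 2 ATA (Ile): third position 3-fold.
Codon 3 CTA (Leu): third position 4-fold.
Codon 4 TCT (Ser): third position 4-fold.
Codon 5 GAT (Asp): third position 2-fold.
Codon 6 ATC (Ile): third position 3-fold.
Four-fold degenerate third positions: 3.

3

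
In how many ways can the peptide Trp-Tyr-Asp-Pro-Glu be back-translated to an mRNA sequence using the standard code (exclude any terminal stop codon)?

Trp: 1 codon.
Tyr: 2 codons.
Asp: 2 codons.
Pro: 4 codons.
Glu: 2 codons.
1 × 2 × 2 × 4 × 2 = 32.

32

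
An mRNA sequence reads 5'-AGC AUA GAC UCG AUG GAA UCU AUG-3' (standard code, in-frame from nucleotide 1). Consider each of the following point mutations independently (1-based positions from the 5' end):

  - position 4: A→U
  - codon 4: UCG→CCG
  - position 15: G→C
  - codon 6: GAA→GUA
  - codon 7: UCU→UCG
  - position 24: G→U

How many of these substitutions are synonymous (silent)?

Codon 2: AUA (Ile) → UUA (Leu) — missense.
Codon 4: UCG (Ser) → CCG (Pro) — missense.
Codon 5: AUG (Met) → AUC (Ile) — missense.
Codon 6: GAA (Glu) → GUA (Val) — missense.
Codon 7: UCU (Ser) → UCG (Ser) — synonymous.
Codon 8: AUG (Met) → AUU (Ile) — missense.
Synonymous: 1 of 6.

1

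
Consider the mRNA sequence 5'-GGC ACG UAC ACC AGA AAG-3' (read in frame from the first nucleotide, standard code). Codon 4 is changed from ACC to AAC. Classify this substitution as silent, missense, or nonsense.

missense

Position 11 falls in codon 4: ACC → Thr.
After the substitution the codon is AAC → Asn.
Thr ≠ Asn, so this is a missense mutation.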